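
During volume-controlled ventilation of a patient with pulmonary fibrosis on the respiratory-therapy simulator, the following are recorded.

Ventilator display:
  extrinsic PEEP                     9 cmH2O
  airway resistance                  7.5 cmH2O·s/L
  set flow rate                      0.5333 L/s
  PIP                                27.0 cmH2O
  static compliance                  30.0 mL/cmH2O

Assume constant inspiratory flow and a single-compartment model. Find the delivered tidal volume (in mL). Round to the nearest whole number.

Equation of motion (constant flow): PIP = Vt/C + R·V̇ + PEEP.
Vt/C = PIP − R·V̇ − PEEP = 27.0 − 4.0 − 9 = 14.0 cmH2O.
Vt = C × 14.0 = 30.0 × 14.0 = 420.0 mL.

420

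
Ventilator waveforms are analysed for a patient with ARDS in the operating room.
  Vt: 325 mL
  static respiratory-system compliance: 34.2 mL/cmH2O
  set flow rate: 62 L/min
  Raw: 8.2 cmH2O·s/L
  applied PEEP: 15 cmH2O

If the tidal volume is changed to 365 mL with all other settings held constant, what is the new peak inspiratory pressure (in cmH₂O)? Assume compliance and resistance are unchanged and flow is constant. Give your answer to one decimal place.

Flow: 62 L/min ÷ 60 = 1.0333 L/s.
PIP = Vt/C + R·V̇ + PEEP (constant-flow equation of motion).
Only the elastic term changes: ΔPIP = ΔVt / C = (365 − 325) / 34.2 = 1.17 cmH2O.
Original PIP = 325/34.2 + 8.2×1.0333 + 15 = 32.976 cmH2O; new PIP = 32.976 + (1.17) = 34.146 cmH2O.

34.1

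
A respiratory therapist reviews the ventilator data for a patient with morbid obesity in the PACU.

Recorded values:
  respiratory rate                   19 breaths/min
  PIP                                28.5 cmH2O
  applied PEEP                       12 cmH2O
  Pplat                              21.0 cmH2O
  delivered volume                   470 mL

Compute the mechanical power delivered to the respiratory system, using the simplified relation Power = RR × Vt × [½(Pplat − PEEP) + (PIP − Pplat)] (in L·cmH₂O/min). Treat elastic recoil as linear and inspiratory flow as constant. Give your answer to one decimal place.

Per-breath work = Vt × [½(Pplat−PEEP) + (PIP−Pplat)] = 0.470 × [0.5×9.0 + 7.5] = 0.470 × 12.0 = 5.64 L·cmH2O.
Power = 19 × 5.64 = 107.16 L·cmH2O/min.

107.2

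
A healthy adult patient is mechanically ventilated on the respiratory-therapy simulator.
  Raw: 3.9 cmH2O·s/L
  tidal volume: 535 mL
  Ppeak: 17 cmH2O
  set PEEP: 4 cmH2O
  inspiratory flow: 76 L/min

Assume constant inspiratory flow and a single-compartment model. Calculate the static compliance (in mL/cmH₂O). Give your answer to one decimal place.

Flow: 76 L/min ÷ 60 = 1.2667 L/s.
Equation of motion (constant flow): PIP = Vt/C + R·V̇ + PEEP.
Vt/C = PIP − R·V̇ − PEEP = 17 − 3.9×1.2667 − 4 = 17 − 4.94 − 4 = 8.06 cmH2O.
C = Vt / 8.06 = 535 / 8.06 = 66.377 mL/cmH2O.

66.4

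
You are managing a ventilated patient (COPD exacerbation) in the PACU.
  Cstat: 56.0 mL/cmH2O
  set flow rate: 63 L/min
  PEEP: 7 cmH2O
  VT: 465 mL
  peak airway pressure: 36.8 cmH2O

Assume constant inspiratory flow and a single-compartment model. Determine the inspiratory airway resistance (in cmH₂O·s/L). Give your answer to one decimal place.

Flow: 63 L/min ÷ 60 = 1.05 L/s.
Equation of motion (constant flow): PIP = Vt/C + R·V̇ + PEEP.
R·V̇ = PIP − Vt/C − PEEP = 36.8 − 465/56.0 − 7 = 36.8 − 8.304 − 7 = 21.496 cmH2O.
R = 21.496 / 1.05 = 20.472 cmH2O·s/L.

20.5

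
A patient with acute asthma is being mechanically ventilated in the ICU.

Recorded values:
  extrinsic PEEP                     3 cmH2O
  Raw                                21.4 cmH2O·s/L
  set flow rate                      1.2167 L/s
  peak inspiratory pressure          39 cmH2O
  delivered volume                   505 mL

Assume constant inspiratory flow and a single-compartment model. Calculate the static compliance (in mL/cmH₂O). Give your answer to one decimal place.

Equation of motion (constant flow): PIP = Vt/C + R·V̇ + PEEP.
Vt/C = PIP − R·V̇ − PEEP = 39 − 21.4×1.2167 − 3 = 39 − 26.037 − 3 = 9.963 cmH2O.
C = Vt / 9.963 = 505 / 9.963 = 50.688 mL/cmH2O.

50.7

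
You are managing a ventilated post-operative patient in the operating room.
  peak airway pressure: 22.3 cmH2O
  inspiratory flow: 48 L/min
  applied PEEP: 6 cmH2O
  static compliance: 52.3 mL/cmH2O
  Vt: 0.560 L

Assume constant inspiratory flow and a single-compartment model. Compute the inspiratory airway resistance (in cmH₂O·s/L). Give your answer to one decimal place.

7.0

Flow: 48 L/min ÷ 60 = 0.8 L/s.
Equation of motion (constant flow): PIP = Vt/C + R·V̇ + PEEP.
R·V̇ = PIP − Vt/C − PEEP = 22.3 − 560/52.3 − 6 = 22.3 − 10.707 − 6 = 5.593 cmH2O.
R = 5.593 / 0.8 = 6.991 cmH2O·s/L.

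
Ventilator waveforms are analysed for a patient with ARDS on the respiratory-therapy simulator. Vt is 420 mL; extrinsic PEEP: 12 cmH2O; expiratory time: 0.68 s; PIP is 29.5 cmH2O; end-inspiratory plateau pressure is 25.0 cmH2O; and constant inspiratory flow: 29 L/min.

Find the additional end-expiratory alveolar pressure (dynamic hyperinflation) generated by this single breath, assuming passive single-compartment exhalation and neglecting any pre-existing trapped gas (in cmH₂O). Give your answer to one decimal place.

1.4

Flow: 29 L/min ÷ 60 = 0.4833 L/s.
R = (PIP − Pplat)/V̇ = (29.5 − 25.0) / 0.4833 = 4.5/0.4833 = 9.311 cmH2O·s/L.
C = Vt/(Pplat − PEEP) = 420.0 / (25.0 − 12) = 420.0/13.0 = 32.308 mL/cmH2O.
τ = R × C = 9.311 × 0.03231 L/cmH2O = 0.3008 s.
Fraction remaining = e^(−Te/τ) = e^(−0.68/0.3008) = 0.1043; trapped volume = 420.0 × 0.1043 = 43.806 mL.
Additional alveolar pressure from trapping ≈ V_trapped / C = 43.806 / 32.308 = 1.356 cmH2O.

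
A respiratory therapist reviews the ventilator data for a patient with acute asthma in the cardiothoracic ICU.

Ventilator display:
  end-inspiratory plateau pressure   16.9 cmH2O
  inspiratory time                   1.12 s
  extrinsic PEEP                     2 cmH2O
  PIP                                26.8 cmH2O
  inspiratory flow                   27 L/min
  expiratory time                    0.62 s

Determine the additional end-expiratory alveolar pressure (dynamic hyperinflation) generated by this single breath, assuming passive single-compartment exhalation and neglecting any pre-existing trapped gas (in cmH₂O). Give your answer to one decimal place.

6.5

Flow: 27 L/min ÷ 60 = 0.45 L/s.
Vt = flow × Ti = 0.45 L/s × 1.12 s × 1000 mL/L = 504.0 mL.
R = (PIP − Pplat)/V̇ = (26.8 − 16.9) / 0.45 = 9.9/0.45 = 22.0 cmH2O·s/L.
C = Vt/(Pplat − PEEP) = 504.0 / (16.9 − 2) = 504.0/14.9 = 33.826 mL/cmH2O.
τ = R × C = 22.0 × 0.03383 L/cmH2O = 0.7443 s.
Fraction remaining = e^(−Te/τ) = e^(−0.62/0.7443) = 0.4347; trapped volume = 504.0 × 0.4347 = 219.09 mL.
Additional alveolar pressure from trapping ≈ V_trapped / C = 219.09 / 33.826 = 6.477 cmH2O.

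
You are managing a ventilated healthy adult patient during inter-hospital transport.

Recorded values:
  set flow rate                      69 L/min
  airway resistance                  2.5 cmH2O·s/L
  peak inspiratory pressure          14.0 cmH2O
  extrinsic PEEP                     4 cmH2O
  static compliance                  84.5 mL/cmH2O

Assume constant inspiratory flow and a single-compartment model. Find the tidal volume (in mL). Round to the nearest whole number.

Flow: 69 L/min ÷ 60 = 1.15 L/s.
Equation of motion (constant flow): PIP = Vt/C + R·V̇ + PEEP.
Vt/C = PIP − R·V̇ − PEEP = 14.0 − 2.875 − 4 = 7.125 cmH2O.
Vt = C × 7.125 = 84.5 × 7.125 = 602.06 mL.

602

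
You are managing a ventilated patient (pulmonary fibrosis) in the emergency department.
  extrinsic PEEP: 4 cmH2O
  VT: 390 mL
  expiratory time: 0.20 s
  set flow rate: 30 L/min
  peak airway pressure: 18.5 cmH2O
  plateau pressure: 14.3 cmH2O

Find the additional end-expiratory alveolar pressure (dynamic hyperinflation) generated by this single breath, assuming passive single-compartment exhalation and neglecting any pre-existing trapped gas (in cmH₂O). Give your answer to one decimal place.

Flow: 30 L/min ÷ 60 = 0.5 L/s.
R = (PIP − Pplat)/V̇ = (18.5 − 14.3) / 0.5 = 4.2/0.5 = 8.4 cmH2O·s/L.
C = Vt/(Pplat − PEEP) = 390.0 / (14.3 − 4) = 390.0/10.3 = 37.864 mL/cmH2O.
τ = R × C = 8.4 × 0.03786 L/cmH2O = 0.318 s.
Fraction remaining = e^(−Te/τ) = e^(−0.20/0.318) = 0.5332; trapped volume = 390.0 × 0.5332 = 207.95 mL.
Additional alveolar pressure from trapping ≈ V_trapped / C = 207.95 / 37.864 = 5.492 cmH2O.

5.5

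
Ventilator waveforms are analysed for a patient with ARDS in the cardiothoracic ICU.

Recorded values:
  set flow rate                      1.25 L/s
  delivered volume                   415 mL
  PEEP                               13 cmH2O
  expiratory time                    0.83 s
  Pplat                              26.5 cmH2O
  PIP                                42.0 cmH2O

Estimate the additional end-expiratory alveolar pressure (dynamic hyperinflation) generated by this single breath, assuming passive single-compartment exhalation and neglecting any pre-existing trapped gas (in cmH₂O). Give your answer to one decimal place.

1.5

R = (PIP − Pplat)/V̇ = (42.0 − 26.5) / 1.25 = 15.5/1.25 = 12.4 cmH2O·s/L.
C = Vt/(Pplat − PEEP) = 415.0 / (26.5 − 13) = 415.0/13.5 = 30.741 mL/cmH2O.
τ = R × C = 12.4 × 0.03074 L/cmH2O = 0.3812 s.
Fraction remaining = e^(−Te/τ) = e^(−0.83/0.3812) = 0.1133; trapped volume = 415.0 × 0.1133 = 47.02 mL.
Additional alveolar pressure from trapping ≈ V_trapped / C = 47.02 / 30.741 = 1.53 cmH2O.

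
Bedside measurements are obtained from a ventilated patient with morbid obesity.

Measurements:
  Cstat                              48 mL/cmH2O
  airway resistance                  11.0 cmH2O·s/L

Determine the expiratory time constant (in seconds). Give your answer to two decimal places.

τ = R × C = 11.0 × 48 mL/cmH2O = 11.0 × 0.048 L/cmH2O = 0.528 s.

0.53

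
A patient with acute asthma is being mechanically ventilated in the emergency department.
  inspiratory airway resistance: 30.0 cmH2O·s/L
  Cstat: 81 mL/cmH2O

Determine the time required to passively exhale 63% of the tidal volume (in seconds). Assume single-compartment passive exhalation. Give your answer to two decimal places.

τ = R × C = 30.0 × 81 mL/cmH2O = 30.0 × 0.081 L/cmH2O = 2.43 s.
Exhaled fraction f = 1 − e^(−t/τ) → t = −τ·ln(1 − f) = −2.43·ln(0.37) = 2.416 s.

2.42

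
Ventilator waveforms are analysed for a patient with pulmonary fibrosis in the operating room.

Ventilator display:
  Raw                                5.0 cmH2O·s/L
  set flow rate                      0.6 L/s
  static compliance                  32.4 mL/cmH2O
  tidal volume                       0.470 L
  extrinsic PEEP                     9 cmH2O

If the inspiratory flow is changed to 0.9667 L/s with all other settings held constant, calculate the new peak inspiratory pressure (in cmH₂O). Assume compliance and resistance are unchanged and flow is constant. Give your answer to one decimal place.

28.3

PIP = Vt/C + R·V̇ + PEEP (constant-flow equation of motion).
Only the resistive term changes: ΔPIP = R × ΔV̇ = 5.0 × (0.9667 − 0.6) = 5.0 × 0.3667 = 1.834 cmH2O.
Original PIP = 470/32.4 + 5.0×0.6 + 9 = 26.506 cmH2O; new PIP = 26.506 + (1.834) = 28.34 cmH2O.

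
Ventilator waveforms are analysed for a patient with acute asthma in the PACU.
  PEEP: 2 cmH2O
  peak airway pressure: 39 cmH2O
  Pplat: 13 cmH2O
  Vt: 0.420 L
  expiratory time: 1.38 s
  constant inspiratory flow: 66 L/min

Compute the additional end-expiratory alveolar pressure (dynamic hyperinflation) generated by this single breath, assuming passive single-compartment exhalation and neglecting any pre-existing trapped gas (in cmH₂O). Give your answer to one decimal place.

Flow: 66 L/min ÷ 60 = 1.1 L/s.
R = (PIP − Pplat)/V̇ = (39 − 13) / 1.1 = 26.0/1.1 = 23.636 cmH2O·s/L.
C = Vt/(Pplat − PEEP) = 420.0 / (13 − 2) = 420.0/11.0 = 38.182 mL/cmH2O.
τ = R × C = 23.636 × 0.03818 L/cmH2O = 0.9024 s.
Fraction remaining = e^(−Te/τ) = e^(−1.38/0.9024) = 0.2167; trapped volume = 420.0 × 0.2167 = 91.014 mL.
Additional alveolar pressure from trapping ≈ V_trapped / C = 91.014 / 38.182 = 2.384 cmH2O.

2.4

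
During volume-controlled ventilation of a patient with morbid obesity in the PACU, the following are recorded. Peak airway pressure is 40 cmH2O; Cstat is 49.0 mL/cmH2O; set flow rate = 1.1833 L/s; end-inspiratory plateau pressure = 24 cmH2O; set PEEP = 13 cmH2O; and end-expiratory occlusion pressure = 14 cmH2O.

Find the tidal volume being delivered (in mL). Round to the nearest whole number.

End-expiratory occlusion gives total PEEP = 14 cmH2O (intrinsic PEEP = 14 − 13 = 1). Use total PEEP for the elastic gradient.
Vt = Cstat × (Pplat − PEEPtotal) = 49.0 × (24 − 14) = 49.0 × 10.0 = 490.0 mL.

490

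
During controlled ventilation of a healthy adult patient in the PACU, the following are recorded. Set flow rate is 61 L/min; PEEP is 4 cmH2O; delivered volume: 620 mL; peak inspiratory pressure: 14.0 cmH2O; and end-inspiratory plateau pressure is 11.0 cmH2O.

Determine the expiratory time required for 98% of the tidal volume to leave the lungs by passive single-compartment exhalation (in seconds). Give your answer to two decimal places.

1.02

Flow: 61 L/min ÷ 60 = 1.0167 L/s.
R = (PIP − Pplat)/V̇ = (14.0 − 11.0) / 1.0167 = 3.0/1.0167 = 2.951 cmH2O·s/L.
C = Vt/(Pplat − PEEP) = 620.0 / (11.0 − 4) = 620.0/7.0 = 88.571 mL/cmH2O.
τ = R × C = 2.951 × 0.08857 L/cmH2O = 0.2614 s.
t = −τ·ln(1 − 0.98) = −0.2614·ln(0.02) = 1.023 s.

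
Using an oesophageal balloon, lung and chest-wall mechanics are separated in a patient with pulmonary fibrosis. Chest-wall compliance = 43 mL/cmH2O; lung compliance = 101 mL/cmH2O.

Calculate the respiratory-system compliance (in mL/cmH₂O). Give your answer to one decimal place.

30.2

Lung and chest wall are elastances in series: 1/Crs = 1/CL + 1/Ccw.
1/Crs = 1/101 + 1/43 = 0.03316.
Crs = 30.157 mL/cmH2O.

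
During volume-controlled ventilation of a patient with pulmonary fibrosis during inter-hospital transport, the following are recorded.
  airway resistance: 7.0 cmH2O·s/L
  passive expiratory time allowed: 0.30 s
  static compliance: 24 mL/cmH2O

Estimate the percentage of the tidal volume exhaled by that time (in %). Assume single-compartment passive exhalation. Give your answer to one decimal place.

τ = R × C = 7.0 × 24 mL/cmH2O = 7.0 × 0.024 L/cmH2O = 0.168 s.
Passive exhalation: V(t)/V₀ = e^(−t/τ) = e^(−0.30/0.168) = 0.1677.
Fraction exhaled = 1 − 0.1677 = 0.8323 → 83.23%.

83.2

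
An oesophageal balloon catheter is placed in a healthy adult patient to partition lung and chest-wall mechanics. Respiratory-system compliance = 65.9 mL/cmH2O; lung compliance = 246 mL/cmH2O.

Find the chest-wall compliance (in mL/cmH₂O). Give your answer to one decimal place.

1/Ccw = 1/Crs − 1/CL.
1/Ccw = 1/65.9 − 1/246 = 0.01111.
Ccw = 90.009 mL/cmH2O.

90.0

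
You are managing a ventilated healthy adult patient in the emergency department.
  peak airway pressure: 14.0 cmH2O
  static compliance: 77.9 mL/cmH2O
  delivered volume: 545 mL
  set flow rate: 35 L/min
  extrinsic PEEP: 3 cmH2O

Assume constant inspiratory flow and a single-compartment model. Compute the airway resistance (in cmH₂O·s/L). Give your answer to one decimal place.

6.9

Flow: 35 L/min ÷ 60 = 0.5833 L/s.
Equation of motion (constant flow): PIP = Vt/C + R·V̇ + PEEP.
R·V̇ = PIP − Vt/C − PEEP = 14.0 − 545/77.9 − 3 = 14.0 − 6.996 − 3 = 4.004 cmH2O.
R = 4.004 / 0.5833 = 6.864 cmH2O·s/L.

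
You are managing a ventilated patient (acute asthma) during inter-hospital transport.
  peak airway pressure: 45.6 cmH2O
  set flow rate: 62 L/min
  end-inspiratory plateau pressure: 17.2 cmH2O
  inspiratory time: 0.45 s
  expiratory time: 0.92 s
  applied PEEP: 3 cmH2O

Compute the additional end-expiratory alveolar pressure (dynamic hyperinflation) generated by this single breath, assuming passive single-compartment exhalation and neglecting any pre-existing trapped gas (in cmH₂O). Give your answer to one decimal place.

5.1

Flow: 62 L/min ÷ 60 = 1.0333 L/s.
Vt = flow × Ti = 1.0333 L/s × 0.45 s × 1000 mL/L = 464.99 mL.
R = (PIP − Pplat)/V̇ = (45.6 − 17.2) / 1.0333 = 28.4/1.0333 = 27.485 cmH2O·s/L.
C = Vt/(Pplat − PEEP) = 464.99 / (17.2 − 3) = 464.99/14.2 = 32.746 mL/cmH2O.
τ = R × C = 27.485 × 0.03275 L/cmH2O = 0.9001 s.
Fraction remaining = e^(−Te/τ) = e^(−0.92/0.9001) = 0.3598; trapped volume = 464.99 × 0.3598 = 167.3 mL.
Additional alveolar pressure from trapping ≈ V_trapped / C = 167.3 / 32.746 = 5.109 cmH2O.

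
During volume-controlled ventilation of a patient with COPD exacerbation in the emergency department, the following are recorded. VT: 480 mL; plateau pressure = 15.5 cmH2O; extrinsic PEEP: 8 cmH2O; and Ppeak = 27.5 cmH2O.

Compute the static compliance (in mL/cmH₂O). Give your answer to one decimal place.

Cstat = Vt / (Pplat − PEEP) = 480 / (15.5 − 8) = 480 / 7.5 = 64.0 mL/cmH2O.

64.0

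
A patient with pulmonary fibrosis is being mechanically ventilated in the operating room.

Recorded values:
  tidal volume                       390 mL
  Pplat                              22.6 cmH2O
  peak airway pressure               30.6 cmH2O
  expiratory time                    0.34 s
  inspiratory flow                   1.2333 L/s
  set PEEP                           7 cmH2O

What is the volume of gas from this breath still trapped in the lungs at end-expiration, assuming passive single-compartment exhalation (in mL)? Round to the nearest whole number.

48

R = (PIP − Pplat)/V̇ = (30.6 − 22.6) / 1.2333 = 8.0/1.2333 = 6.487 cmH2O·s/L.
C = Vt/(Pplat − PEEP) = 390.0 / (22.6 − 7) = 390.0/15.6 = 25.0 mL/cmH2O.
τ = R × C = 6.487 × 0.025 L/cmH2O = 0.1622 s.
Fraction remaining = e^(−Te/τ) = e^(−0.34/0.1622) = 0.1229.
Trapped volume = 390.0 × 0.1229 = 47.931 mL.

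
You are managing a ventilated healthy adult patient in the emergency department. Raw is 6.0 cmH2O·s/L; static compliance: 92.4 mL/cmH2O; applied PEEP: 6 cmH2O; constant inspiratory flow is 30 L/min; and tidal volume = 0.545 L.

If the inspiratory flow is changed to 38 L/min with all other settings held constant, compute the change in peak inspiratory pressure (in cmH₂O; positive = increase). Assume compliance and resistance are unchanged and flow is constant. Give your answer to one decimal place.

0.8

Flow: 30 L/min ÷ 60 = 0.5 L/s.
New flow: 38 L/min ÷ 60 = 0.6333 L/s.
PIP = Vt/C + R·V̇ + PEEP (constant-flow equation of motion).
Only the resistive term changes: ΔPIP = R × ΔV̇ = 6.0 × (0.6333 − 0.5) = 6.0 × 0.1333 = 0.7998 cmH2O.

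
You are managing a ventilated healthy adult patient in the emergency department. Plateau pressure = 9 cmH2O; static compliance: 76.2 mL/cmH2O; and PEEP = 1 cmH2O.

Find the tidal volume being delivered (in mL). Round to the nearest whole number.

Vt = Cstat × (Pplat − PEEP) = 76.2 × (9 − 1) = 76.2 × 8.0 = 609.6 mL.

610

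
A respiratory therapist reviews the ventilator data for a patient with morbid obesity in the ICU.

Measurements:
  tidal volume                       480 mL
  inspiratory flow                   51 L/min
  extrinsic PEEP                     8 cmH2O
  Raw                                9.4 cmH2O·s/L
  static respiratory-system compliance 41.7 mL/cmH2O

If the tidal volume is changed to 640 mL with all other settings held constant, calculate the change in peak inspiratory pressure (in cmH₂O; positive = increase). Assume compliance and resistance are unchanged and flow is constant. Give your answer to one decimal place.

PIP = Vt/C + R·V̇ + PEEP (constant-flow equation of motion).
Only the elastic term changes: ΔPIP = ΔVt / C = (640 − 480) / 41.7 = 3.837 cmH2O.

3.8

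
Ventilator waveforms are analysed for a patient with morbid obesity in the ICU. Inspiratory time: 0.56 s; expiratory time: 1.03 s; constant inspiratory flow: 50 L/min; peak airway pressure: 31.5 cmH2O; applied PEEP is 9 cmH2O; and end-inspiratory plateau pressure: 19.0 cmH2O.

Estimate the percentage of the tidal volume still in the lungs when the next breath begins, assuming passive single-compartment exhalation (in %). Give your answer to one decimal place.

23.0

Flow: 50 L/min ÷ 60 = 0.8333 L/s.
Vt = flow × Ti = 0.8333 L/s × 0.56 s × 1000 mL/L = 466.65 mL.
R = (PIP − Pplat)/V̇ = (31.5 − 19.0) / 0.8333 = 12.5/0.8333 = 15.001 cmH2O·s/L.
C = Vt/(Pplat − PEEP) = 466.65 / (19.0 − 9) = 466.65/10.0 = 46.665 mL/cmH2O.
τ = R × C = 15.001 × 0.04667 L/cmH2O = 0.7001 s.
Fraction remaining at end-expiration = e^(−Te/τ) = e^(−1.03/0.7001) = 0.2296 → 22.96%.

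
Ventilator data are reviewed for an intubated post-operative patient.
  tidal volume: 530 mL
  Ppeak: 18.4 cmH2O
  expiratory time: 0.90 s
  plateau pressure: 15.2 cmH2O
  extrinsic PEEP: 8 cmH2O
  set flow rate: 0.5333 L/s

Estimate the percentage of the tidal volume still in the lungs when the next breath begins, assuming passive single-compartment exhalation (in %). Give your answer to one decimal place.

R = (PIP − Pplat)/V̇ = (18.4 − 15.2) / 0.5333 = 3.2/0.5333 = 6.0 cmH2O·s/L.
C = Vt/(Pplat − PEEP) = 530.0 / (15.2 − 8) = 530.0/7.2 = 73.611 mL/cmH2O.
τ = R × C = 6.0 × 0.07361 L/cmH2O = 0.4417 s.
Fraction remaining at end-expiration = e^(−Te/τ) = e^(−0.90/0.4417) = 0.1303 → 13.03%.

13.0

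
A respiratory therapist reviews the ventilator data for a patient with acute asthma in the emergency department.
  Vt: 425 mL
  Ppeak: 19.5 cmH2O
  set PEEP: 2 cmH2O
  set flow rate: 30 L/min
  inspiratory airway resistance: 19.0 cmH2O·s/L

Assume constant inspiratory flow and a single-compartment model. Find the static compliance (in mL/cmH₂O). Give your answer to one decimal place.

Flow: 30 L/min ÷ 60 = 0.5 L/s.
Equation of motion (constant flow): PIP = Vt/C + R·V̇ + PEEP.
Vt/C = PIP − R·V̇ − PEEP = 19.5 − 19.0×0.5 − 2 = 19.5 − 9.5 − 2 = 8.0 cmH2O.
C = Vt / 8.0 = 425 / 8.0 = 53.125 mL/cmH2O.

53.1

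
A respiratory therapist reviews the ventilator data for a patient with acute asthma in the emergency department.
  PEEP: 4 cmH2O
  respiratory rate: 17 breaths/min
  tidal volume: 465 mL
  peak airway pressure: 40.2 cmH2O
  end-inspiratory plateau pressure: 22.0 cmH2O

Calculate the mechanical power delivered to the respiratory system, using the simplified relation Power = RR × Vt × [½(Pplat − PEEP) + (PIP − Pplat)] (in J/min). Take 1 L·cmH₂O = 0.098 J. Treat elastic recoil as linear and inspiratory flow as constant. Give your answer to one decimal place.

Per-breath work = Vt × [½(Pplat−PEEP) + (PIP−Pplat)] = 0.465 × [0.5×18.0 + 18.2] = 0.465 × 27.2 = 12.648 L·cmH2O.
Power = 17 × 12.648 = 215.02 L·cmH2O/min.
× 0.098 J/(L·cmH2O) → 21.072 J/min.

21.1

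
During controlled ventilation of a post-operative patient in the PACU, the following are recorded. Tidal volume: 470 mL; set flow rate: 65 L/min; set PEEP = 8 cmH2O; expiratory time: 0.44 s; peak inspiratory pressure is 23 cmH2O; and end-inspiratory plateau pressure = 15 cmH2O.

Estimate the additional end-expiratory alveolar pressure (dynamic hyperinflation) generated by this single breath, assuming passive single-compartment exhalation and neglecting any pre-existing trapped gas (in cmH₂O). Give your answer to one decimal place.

Flow: 65 L/min ÷ 60 = 1.0833 L/s.
R = (PIP − Pplat)/V̇ = (23 − 15) / 1.0833 = 8.0/1.0833 = 7.385 cmH2O·s/L.
C = Vt/(Pplat − PEEP) = 470.0 / (15 − 8) = 470.0/7.0 = 67.143 mL/cmH2O.
τ = R × C = 7.385 × 0.06714 L/cmH2O = 0.4958 s.
Fraction remaining = e^(−Te/τ) = e^(−0.44/0.4958) = 0.4117; trapped volume = 470.0 × 0.4117 = 193.5 mL.
Additional alveolar pressure from trapping ≈ V_trapped / C = 193.5 / 67.143 = 2.882 cmH2O.

2.9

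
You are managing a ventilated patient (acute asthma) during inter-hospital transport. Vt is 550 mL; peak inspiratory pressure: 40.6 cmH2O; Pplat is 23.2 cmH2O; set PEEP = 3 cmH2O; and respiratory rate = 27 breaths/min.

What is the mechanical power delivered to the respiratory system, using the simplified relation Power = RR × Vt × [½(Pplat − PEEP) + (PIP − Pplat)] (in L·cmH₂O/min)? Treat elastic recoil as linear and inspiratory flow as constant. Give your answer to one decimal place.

Per-breath work = Vt × [½(Pplat−PEEP) + (PIP−Pplat)] = 0.550 × [0.5×20.2 + 17.4] = 0.550 × 27.5 = 15.125 L·cmH2O.
Power = 27 × 15.125 = 408.38 L·cmH2O/min.

408.4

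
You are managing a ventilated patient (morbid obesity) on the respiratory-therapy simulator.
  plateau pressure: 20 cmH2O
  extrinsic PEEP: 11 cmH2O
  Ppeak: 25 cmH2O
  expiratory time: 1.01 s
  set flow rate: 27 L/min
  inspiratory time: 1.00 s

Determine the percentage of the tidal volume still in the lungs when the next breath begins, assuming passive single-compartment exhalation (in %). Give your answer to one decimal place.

16.2

Flow: 27 L/min ÷ 60 = 0.45 L/s.
Vt = flow × Ti = 0.45 L/s × 1.00 s × 1000 mL/L = 450.0 mL.
R = (PIP − Pplat)/V̇ = (25 − 20) / 0.45 = 5.0/0.45 = 11.111 cmH2O·s/L.
C = Vt/(Pplat − PEEP) = 450.0 / (20 − 11) = 450.0/9.0 = 50.0 mL/cmH2O.
τ = R × C = 11.111 × 0.05 L/cmH2O = 0.5556 s.
Fraction remaining at end-expiration = e^(−Te/τ) = e^(−1.01/0.5556) = 0.1624 → 16.24%.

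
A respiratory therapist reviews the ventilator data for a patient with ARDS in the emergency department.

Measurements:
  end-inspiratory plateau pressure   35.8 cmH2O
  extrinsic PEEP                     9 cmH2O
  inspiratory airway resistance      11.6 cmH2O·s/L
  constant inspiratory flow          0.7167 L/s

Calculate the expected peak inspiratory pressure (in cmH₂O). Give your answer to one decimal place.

PIP = Pplat + Raw × flow = 35.8 + 11.6 × 0.7167 = 35.8 + 8.314 = 44.114 cmH2O.

44.1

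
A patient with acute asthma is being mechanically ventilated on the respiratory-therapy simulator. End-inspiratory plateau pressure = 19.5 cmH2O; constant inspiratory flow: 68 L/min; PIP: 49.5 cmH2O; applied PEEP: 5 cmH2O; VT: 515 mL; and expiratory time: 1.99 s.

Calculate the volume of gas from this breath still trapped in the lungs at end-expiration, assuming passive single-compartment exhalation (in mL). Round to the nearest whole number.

62

Flow: 68 L/min ÷ 60 = 1.1333 L/s.
R = (PIP − Pplat)/V̇ = (49.5 − 19.5) / 1.1333 = 30.0/1.1333 = 26.471 cmH2O·s/L.
C = Vt/(Pplat − PEEP) = 515.0 / (19.5 − 5) = 515.0/14.5 = 35.517 mL/cmH2O.
τ = R × C = 26.471 × 0.03552 L/cmH2O = 0.9402 s.
Fraction remaining = e^(−Te/τ) = e^(−1.99/0.9402) = 0.1204.
Trapped volume = 515.0 × 0.1204 = 62.006 mL.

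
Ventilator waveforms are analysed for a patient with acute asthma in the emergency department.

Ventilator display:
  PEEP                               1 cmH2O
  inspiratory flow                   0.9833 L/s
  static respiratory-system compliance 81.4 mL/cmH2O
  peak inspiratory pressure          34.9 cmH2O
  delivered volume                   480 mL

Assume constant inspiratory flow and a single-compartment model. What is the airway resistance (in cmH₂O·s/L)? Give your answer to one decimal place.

28.5

Equation of motion (constant flow): PIP = Vt/C + R·V̇ + PEEP.
R·V̇ = PIP − Vt/C − PEEP = 34.9 − 480/81.4 − 1 = 34.9 − 5.897 − 1 = 28.003 cmH2O.
R = 28.003 / 0.9833 = 28.479 cmH2O·s/L.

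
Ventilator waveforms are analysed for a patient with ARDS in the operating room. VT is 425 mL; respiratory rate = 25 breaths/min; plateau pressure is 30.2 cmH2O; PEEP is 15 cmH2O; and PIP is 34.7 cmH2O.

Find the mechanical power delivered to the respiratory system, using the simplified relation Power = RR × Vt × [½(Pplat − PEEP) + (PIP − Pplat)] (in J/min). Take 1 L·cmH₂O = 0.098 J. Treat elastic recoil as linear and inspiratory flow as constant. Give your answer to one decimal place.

Per-breath work = Vt × [½(Pplat−PEEP) + (PIP−Pplat)] = 0.425 × [0.5×15.2 + 4.5] = 0.425 × 12.1 = 5.143 L·cmH2O.
Power = 25 × 5.143 = 128.58 L·cmH2O/min.
× 0.098 J/(L·cmH2O) → 12.601 J/min.

12.6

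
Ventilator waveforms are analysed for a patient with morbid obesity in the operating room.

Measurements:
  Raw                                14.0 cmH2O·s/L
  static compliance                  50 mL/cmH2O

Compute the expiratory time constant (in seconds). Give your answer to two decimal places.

τ = R × C = 14.0 × 50 mL/cmH2O = 14.0 × 0.050 L/cmH2O = 0.7 s.

0.70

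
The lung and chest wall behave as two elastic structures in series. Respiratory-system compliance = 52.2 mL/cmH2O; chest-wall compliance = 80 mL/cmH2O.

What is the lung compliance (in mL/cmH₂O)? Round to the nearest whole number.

150

1/CL = 1/Crs − 1/Ccw.
1/CL = 1/52.2 − 1/80 = 0.006657.
CL = 150.22 mL/cmH2O.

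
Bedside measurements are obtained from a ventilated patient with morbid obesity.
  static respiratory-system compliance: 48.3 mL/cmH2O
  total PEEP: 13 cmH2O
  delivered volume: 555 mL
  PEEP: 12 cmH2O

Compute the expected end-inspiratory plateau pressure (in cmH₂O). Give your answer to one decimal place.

24.5

End-expiratory occlusion gives total PEEP = 13 cmH2O (intrinsic PEEP = 13 − 12 = 1). Use total PEEP for the elastic gradient.
Pplat = PEEPtotal + Vt / Cstat = 13 + 555 / 48.3 = 13 + 11.491 = 24.491 cmH2O.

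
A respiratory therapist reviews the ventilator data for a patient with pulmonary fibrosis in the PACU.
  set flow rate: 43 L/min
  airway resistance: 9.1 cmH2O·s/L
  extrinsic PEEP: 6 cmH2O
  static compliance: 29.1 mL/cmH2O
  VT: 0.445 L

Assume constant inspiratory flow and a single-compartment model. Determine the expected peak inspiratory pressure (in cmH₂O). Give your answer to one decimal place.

Flow: 43 L/min ÷ 60 = 0.7167 L/s.
Equation of motion (constant flow): PIP = Vt/C + R·V̇ + PEEP.
PIP = 445/29.1 + 9.1×0.7167 + 6 = 15.292 + 6.522 + 6 = 27.814 cmH2O.

27.8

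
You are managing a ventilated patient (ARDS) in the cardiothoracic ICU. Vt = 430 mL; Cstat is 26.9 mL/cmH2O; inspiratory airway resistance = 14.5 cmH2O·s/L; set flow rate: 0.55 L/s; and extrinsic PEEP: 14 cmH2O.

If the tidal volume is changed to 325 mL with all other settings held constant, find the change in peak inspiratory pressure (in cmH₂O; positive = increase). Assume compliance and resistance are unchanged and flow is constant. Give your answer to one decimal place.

PIP = Vt/C + R·V̇ + PEEP (constant-flow equation of motion).
Only the elastic term changes: ΔPIP = ΔVt / C = (325 − 430) / 26.9 = -3.903 cmH2O.

-3.9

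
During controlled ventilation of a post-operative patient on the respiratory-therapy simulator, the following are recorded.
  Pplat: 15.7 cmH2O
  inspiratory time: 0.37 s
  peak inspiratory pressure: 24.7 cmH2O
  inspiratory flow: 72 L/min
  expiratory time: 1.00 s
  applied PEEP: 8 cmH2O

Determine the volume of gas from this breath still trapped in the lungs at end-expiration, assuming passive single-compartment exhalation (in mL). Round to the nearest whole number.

Flow: 72 L/min ÷ 60 = 1.2 L/s.
Vt = flow × Ti = 1.2 L/s × 0.37 s × 1000 mL/L = 444.0 mL.
R = (PIP − Pplat)/V̇ = (24.7 − 15.7) / 1.2 = 9.0/1.2 = 7.5 cmH2O·s/L.
C = Vt/(Pplat − PEEP) = 444.0 / (15.7 − 8) = 444.0/7.7 = 57.662 mL/cmH2O.
τ = R × C = 7.5 × 0.05766 L/cmH2O = 0.4325 s.
Fraction remaining = e^(−Te/τ) = e^(−1.00/0.4325) = 0.09905.
Trapped volume = 444.0 × 0.09905 = 43.978 mL.

44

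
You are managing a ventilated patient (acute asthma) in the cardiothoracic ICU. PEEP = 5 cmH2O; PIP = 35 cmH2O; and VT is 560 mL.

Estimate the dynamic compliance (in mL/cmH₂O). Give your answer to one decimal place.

18.7

Dynamic compliance = Vt / (PIP − PEEP) = 560 / (35 − 5) = 560 / 30.0 = 18.667 mL/cmH2O.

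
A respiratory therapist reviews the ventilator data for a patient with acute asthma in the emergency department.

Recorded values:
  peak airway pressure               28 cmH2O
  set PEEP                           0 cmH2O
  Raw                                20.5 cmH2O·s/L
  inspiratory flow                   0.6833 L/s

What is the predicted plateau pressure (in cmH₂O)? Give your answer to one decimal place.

14.0

Pplat = PIP − Raw × flow = 28 − 20.5 × 0.6833 = 28 − 14.008 = 13.992 cmH2O.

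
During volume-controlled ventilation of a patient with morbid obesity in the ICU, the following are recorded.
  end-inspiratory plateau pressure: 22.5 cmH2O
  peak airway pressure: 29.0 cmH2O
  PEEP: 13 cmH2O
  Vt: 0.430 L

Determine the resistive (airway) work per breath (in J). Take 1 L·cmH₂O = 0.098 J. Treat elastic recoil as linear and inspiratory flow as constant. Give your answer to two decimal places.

With constant inspiratory flow the resistive pressure is constant at PIP − Pplat = 29.0 − 22.5 = 6.5 cmH2O, so resistive work = 6.5 × 0.430 = 2.795 L·cmH2O.
× 0.098 J/(L·cmH2O) → 0.2739 J.

0.27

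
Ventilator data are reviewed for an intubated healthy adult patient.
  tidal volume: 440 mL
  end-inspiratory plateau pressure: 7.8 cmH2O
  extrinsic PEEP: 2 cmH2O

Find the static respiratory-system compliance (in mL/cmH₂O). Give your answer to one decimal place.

Cstat = Vt / (Pplat − PEEP) = 440 / (7.8 − 2) = 440 / 5.8 = 75.862 mL/cmH2O.

75.9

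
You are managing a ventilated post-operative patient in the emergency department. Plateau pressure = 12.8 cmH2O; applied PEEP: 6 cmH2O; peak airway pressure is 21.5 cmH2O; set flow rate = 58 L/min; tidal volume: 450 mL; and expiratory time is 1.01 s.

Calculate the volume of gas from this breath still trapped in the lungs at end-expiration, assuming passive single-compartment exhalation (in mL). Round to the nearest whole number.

Flow: 58 L/min ÷ 60 = 0.9667 L/s.
R = (PIP − Pplat)/V̇ = (21.5 − 12.8) / 0.9667 = 8.7/0.9667 = 9.0 cmH2O·s/L.
C = Vt/(Pplat − PEEP) = 450.0 / (12.8 − 6) = 450.0/6.8 = 66.176 mL/cmH2O.
τ = R × C = 9.0 × 0.06618 L/cmH2O = 0.5956 s.
Fraction remaining = e^(−Te/τ) = e^(−1.01/0.5956) = 0.1835.
Trapped volume = 450.0 × 0.1835 = 82.575 mL.

83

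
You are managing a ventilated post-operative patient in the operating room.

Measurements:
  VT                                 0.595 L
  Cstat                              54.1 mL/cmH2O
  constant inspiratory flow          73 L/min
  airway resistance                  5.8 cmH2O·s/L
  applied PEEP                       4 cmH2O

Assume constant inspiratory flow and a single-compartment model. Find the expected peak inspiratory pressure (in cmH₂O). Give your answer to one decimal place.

Flow: 73 L/min ÷ 60 = 1.2167 L/s.
Equation of motion (constant flow): PIP = Vt/C + R·V̇ + PEEP.
PIP = 595/54.1 + 5.8×1.2167 + 4 = 10.998 + 7.057 + 4 = 22.055 cmH2O.

22.1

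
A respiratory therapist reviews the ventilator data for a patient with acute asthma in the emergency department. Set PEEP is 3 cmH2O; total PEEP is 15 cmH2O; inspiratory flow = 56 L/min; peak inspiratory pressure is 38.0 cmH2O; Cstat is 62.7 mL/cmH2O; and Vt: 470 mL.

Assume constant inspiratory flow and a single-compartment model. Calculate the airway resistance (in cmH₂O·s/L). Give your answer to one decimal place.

16.6

Flow: 56 L/min ÷ 60 = 0.9333 L/s.
Total PEEP = 15 cmH2O (set 3 + intrinsic 12); this is the baseline alveolar pressure.
Equation of motion (constant flow): PIP = Vt/C + R·V̇ + PEEP.
R·V̇ = PIP − Vt/C − PEEP = 38.0 − 470/62.7 − 15 = 38.0 − 7.496 − 15 = 15.504 cmH2O.
R = 15.504 / 0.9333 = 16.612 cmH2O·s/L.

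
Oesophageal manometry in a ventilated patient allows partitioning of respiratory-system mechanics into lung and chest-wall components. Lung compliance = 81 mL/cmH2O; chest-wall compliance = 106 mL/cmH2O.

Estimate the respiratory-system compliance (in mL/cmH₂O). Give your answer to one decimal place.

Lung and chest wall are elastances in series: 1/Crs = 1/CL + 1/Ccw.
1/Crs = 1/81 + 1/106 = 0.02178.
Crs = 45.914 mL/cmH2O.

45.9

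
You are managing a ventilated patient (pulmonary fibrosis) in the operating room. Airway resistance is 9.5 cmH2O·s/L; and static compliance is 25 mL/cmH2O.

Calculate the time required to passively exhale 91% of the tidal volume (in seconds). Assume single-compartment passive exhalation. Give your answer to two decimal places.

0.57

τ = R × C = 9.5 × 25 mL/cmH2O = 9.5 × 0.025 L/cmH2O = 0.2375 s.
Exhaled fraction f = 1 − e^(−t/τ) → t = −τ·ln(1 − f) = −0.2375·ln(0.09) = 0.5719 s.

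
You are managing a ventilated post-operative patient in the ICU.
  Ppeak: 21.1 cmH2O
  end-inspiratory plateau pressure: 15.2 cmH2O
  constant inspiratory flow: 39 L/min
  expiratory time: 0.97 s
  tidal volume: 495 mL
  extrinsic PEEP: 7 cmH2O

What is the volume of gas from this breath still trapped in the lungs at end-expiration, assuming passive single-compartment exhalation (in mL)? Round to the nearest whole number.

Flow: 39 L/min ÷ 60 = 0.65 L/s.
R = (PIP − Pplat)/V̇ = (21.1 − 15.2) / 0.65 = 5.9/0.65 = 9.077 cmH2O·s/L.
C = Vt/(Pplat − PEEP) = 495.0 / (15.2 − 7) = 495.0/8.2 = 60.366 mL/cmH2O.
τ = R × C = 9.077 × 0.06037 L/cmH2O = 0.548 s.
Fraction remaining = e^(−Te/τ) = e^(−0.97/0.548) = 0.1703.
Trapped volume = 495.0 × 0.1703 = 84.299 mL.

84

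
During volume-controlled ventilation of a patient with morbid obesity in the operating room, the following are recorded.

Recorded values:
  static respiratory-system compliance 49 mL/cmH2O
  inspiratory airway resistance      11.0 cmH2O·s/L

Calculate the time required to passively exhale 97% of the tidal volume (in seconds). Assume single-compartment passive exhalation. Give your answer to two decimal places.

1.89

τ = R × C = 11.0 × 49 mL/cmH2O = 11.0 × 0.049 L/cmH2O = 0.539 s.
Exhaled fraction f = 1 − e^(−t/τ) → t = −τ·ln(1 − f) = −0.539·ln(0.03) = 1.89 s.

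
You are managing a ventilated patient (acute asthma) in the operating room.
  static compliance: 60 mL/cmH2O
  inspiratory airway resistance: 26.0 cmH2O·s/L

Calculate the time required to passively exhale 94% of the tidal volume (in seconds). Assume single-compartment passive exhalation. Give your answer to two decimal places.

τ = R × C = 26.0 × 60 mL/cmH2O = 26.0 × 0.060 L/cmH2O = 1.56 s.
Exhaled fraction f = 1 − e^(−t/τ) → t = −τ·ln(1 − f) = −1.56·ln(0.06) = 4.389 s.

4.39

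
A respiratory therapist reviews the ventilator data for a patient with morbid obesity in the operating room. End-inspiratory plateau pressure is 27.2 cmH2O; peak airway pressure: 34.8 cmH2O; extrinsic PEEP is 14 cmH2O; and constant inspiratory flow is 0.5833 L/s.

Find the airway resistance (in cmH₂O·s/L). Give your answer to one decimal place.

Raw = (PIP − Pplat) / flow = (34.8 − 27.2) / 0.5833 = 7.6 / 0.5833 = 13.029 cmH2O·s/L.

13.0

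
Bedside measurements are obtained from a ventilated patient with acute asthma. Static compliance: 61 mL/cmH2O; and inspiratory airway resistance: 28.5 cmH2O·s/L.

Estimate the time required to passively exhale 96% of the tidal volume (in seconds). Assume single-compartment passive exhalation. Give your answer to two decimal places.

τ = R × C = 28.5 × 61 mL/cmH2O = 28.5 × 0.061 L/cmH2O = 1.739 s.
Exhaled fraction f = 1 − e^(−t/τ) → t = −τ·ln(1 − f) = −1.739·ln(0.04) = 5.598 s.

5.60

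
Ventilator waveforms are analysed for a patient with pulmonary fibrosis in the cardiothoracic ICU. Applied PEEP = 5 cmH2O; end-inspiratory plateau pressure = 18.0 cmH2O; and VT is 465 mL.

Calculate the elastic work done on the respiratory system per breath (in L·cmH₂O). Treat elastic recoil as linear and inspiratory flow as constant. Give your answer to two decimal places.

Elastic work ≈ ½ × (Pplat − PEEP) × Vt = 0.5 × (18.0 − 5) × 0.465 L = 0.5 × 13.0 × 0.465 = 3.023 L·cmH2O.

3.02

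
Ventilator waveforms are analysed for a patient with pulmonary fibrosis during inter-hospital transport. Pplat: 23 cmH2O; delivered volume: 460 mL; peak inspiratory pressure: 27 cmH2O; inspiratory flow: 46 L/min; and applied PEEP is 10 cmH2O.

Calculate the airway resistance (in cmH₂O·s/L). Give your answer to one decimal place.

Flow: 46 L/min ÷ 60 = 0.7667 L/s.
Raw = (PIP − Pplat) / flow = (27 − 23) / 0.7667 = 4.0 / 0.7667 = 5.217 cmH2O·s/L.

5.2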